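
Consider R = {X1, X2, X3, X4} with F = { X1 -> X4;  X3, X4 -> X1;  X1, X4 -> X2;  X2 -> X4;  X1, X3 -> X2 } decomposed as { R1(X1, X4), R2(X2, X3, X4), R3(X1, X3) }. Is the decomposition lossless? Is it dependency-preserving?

lossless but not dependency-preserving

Lossless test (chase): Rows 1 and 3 agree on X1; apply X1→X4 and equate their X4 entries. Rows 2 and 3 agree on X3, X4; apply X3, X4→X1 and equate their X1 entries. Rows 1 and 2 agree on X1, X4; apply X1, X4→X2 and equate their X2 entries. Rows 1 and 3 agree on X1, X4; apply X1, X4→X2 and equate their X2 entries. Row 2 is now all distinguished symbols — the join is lossless.
Dependency preservation: the restricted closure of {X3, X4} across the fragments never reaches {X1}, so X3, X4 → X1 cannot be enforced without a join — not preserved.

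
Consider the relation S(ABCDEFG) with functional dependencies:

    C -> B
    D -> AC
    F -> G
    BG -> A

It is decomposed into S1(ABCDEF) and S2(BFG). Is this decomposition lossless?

Yes

Common attributes: S1 ∩ S2 = {BF}.
Closure of {BF}: F → G applies, adding G; BG → A applies, adding A. So (BF)⁺ = {ABFG}.
This closure contains every attribute of S2, so S1 ∩ S2 → S2. The join is lossless.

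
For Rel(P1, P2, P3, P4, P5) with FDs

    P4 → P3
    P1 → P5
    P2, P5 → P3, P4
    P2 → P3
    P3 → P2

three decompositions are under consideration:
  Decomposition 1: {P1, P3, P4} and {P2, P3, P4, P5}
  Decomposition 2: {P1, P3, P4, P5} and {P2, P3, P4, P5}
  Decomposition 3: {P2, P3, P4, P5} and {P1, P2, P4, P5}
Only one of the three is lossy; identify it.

Decomposition 1: common = {P3, P4}, closure = {P2, P3, P4} → lossy.
Decomposition 2: common = {P3, P4, P5}, closure = {P2, P3, P4, P5} → lossless.
Decomposition 3: common = {P2, P4, P5}, closure = {P2, P3, P4, P5} → lossless.

Decomposition 1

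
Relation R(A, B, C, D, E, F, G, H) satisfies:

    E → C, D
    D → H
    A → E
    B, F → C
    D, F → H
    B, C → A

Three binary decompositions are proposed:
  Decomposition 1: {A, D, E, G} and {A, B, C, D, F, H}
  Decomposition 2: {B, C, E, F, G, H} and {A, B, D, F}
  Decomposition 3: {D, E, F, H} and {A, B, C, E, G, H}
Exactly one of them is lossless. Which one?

Decomposition 2

Decomposition 1: common = {A, D}, closure = {A, C, D, E, H} → lossy.
Decomposition 2: common = {B, F}, closure = {A, B, C, D, E, F, H} → lossless.
Decomposition 3: common = {E, H}, closure = {C, D, E, H} → lossy.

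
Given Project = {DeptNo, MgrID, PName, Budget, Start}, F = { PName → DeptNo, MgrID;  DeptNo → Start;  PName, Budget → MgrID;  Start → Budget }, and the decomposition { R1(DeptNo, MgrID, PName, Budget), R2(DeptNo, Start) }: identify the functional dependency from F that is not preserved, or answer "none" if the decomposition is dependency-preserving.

Start → Budget

Check Start → Budget: no single fragment contains all of {Budget, Start}, and the restricted closure of {Start} across the fragments never reaches {Budget}.
PName → DeptNo, MgrID is preserved.
DeptNo → Start is preserved.
PName, Budget → MgrID is preserved.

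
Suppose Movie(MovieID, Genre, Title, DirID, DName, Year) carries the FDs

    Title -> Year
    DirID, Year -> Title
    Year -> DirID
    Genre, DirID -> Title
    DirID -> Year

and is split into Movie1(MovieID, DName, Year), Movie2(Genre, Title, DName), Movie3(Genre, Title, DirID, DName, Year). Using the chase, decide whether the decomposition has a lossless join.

No

Chase test. Columns are MovieID, Genre, Title, DirID, DName, Year; row i has aⱼ where attribute j ∈ Moviei, else bᵢⱼ.
Initial tableau (one row per fragment):
  row 1: a1 b12 b13 b14 a5 a6
  row 2: b21 a2 a3 b24 a5 b26
  row 3: b31 a2 a3 a4 a5 a6
Rows 2 and 3 agree on Title; apply Title→Year and equate their Year entries.
Rows 1 and 2 agree on Year; apply Year→DirID and equate their DirID entries.
Rows 1 and 3 agree on Year; apply Year→DirID and equate their DirID entries.
Rows 1 and 2 agree on DirID, Year; apply DirID, Year→Title and equate their Title entries.
No row becomes fully distinguished — the join is lossy.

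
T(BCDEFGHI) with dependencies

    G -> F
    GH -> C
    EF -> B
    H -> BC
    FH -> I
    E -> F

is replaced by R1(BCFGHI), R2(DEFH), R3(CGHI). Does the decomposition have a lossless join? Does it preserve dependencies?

lossy and not dependency-preserving

Lossless test (chase): Rows 1 and 3 agree on G; apply G→F and equate their F entries. Rows 1 and 2 agree on H; apply H→BC and equate their BC entries. Rows 1 and 3 agree on H; apply H→BC and equate their BC entries. Rows 1 and 2 agree on FH; apply FH→I and equate their I entries. No row becomes fully distinguished — the join is lossy.
Dependency preservation: the restricted closure of {EF} across the fragments never reaches {B}, so EF → B cannot be enforced without a join — not preserved.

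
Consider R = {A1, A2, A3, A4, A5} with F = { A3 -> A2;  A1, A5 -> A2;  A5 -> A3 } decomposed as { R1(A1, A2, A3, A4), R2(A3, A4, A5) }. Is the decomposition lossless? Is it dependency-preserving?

lossy but dependency-preserving

Lossless test: (A3, A4)⁺ = {A2, A3, A4}, which is a superkey of neither fragment — lossy.
Dependency preservation: A1, A5 → A2 is not contained in any single fragment, but the restricted closure of its left-hand side across the fragments still reaches the right-hand side; the remaining FDs each lie inside some fragment. All dependencies are preserved.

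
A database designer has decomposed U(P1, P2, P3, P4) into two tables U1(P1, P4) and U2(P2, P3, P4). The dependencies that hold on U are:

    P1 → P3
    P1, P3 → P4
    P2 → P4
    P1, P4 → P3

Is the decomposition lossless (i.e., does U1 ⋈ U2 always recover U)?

No

Common attributes: U1 ∩ U2 = {P4}.
No dependency enlarges {P4}, so (P4)⁺ = {P4}.
The closure contains neither all of U1 = {P1, P4} nor all of U2 = {P2, P3, P4}, so the common attributes are not a superkey of either fragment. The join is lossy.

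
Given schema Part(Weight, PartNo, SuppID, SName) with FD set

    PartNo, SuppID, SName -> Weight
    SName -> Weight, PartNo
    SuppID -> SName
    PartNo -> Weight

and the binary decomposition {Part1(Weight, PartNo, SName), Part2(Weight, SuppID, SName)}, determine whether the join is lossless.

Yes

Common attributes: Part1 ∩ Part2 = {Weight, SName}.
Closure of {Weight, SName}: SName → Weight, PartNo applies, adding PartNo. So (Weight, SName)⁺ = {Weight, PartNo, SName}.
This closure contains every attribute of Part1, so Part1 ∩ Part2 → Part1. The join is lossless.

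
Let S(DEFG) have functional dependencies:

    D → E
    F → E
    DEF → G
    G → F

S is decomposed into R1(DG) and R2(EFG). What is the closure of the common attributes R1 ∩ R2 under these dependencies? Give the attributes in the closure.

EFG

R1 ∩ R2 = {G}.
G → F applies, adding F
F → E applies, adding E
Closure: {EFG}.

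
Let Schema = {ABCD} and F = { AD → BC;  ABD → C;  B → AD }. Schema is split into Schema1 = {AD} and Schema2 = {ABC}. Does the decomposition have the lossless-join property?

Common attributes: Schema1 ∩ Schema2 = {A}.
No dependency enlarges {A}, so (A)⁺ = {A}.
The closure contains neither all of Schema1 = {AD} nor all of Schema2 = {ABC}, so the common attributes are not a superkey of either fragment. The join is lossy.

No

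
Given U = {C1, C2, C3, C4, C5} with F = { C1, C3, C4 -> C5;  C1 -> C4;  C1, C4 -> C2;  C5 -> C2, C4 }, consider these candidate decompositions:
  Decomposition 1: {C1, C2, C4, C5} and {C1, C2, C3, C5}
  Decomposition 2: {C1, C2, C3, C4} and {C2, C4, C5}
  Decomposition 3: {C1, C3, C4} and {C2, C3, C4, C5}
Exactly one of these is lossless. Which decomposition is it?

Decomposition 1

Decomposition 1: common = {C1, C2, C5}, closure = {C1, C2, C4, C5} → lossless.
Decomposition 2: common = {C2, C4}, closure = {C2, C4} → lossy.
Decomposition 3: common = {C3, C4}, closure = {C3, C4} → lossy.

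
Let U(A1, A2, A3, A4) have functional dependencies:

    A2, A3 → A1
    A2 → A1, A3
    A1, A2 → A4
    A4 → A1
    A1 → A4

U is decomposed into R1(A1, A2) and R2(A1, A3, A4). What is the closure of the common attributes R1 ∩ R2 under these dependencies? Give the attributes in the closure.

R1 ∩ R2 = {A1}.
A1 → A4 applies, adding A4
Closure: {A1, A4}.

A1, A4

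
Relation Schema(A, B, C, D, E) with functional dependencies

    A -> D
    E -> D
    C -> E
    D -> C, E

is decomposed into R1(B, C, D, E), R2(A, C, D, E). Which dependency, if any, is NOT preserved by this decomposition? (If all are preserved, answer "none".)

none

A → D lies within R2.
E → D lies within R1.
C → E lies within R1.
D → C, E lies within R1.
Every dependency is enforceable on the fragments, so the decomposition is dependency-preserving.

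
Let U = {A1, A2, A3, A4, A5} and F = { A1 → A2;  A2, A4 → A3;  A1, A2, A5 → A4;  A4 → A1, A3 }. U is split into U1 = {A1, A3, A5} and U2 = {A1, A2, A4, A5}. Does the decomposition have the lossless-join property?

Yes

Common attributes: U1 ∩ U2 = {A1, A5}.
Closure of {A1, A5}: A1 → A2 applies, adding A2; A1, A2, A5 → A4 applies, adding A4; A4 → A1, A3 applies, adding A3. So (A1, A5)⁺ = {A1, A2, A3, A4, A5}.
This closure contains every attribute of U1, so U1 ∩ U2 → U1. The join is lossless.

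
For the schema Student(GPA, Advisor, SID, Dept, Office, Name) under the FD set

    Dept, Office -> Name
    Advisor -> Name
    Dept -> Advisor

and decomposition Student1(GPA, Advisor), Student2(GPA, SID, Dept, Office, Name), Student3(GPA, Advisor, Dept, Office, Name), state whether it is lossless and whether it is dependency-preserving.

lossless and dependency-preserving

Lossless test (chase): Rows 1 and 3 agree on Advisor; apply Advisor→Name and equate their Name entries. Rows 2 and 3 agree on Dept; apply Dept→Advisor and equate their Advisor entries. Row 2 is now all distinguished symbols — the join is lossless.
Dependency preservation: every FD's attributes lie within a single fragment, so each can be enforced locally — preserved.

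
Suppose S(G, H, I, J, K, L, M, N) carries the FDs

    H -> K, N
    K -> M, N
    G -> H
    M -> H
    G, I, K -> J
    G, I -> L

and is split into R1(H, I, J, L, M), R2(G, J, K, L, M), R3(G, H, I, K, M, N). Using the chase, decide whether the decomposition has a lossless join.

No

Chase test. Columns are G, H, I, J, K, L, M, N; row i has aⱼ where attribute j ∈ Ri, else bᵢⱼ.
Initial tableau (one row per fragment):
  row 1: b11 a2 a3 a4 b15 a6 a7 b18
  row 2: a1 b22 b23 a4 a5 a6 a7 b28
  row 3: a1 a2 a3 b34 a5 b36 a7 a8
Rows 1 and 3 agree on H; apply H→K, N and equate their K, N entries.
Rows 1 and 2 agree on K; apply K→M, N and equate their M, N entries.
Rows 2 and 3 agree on G; apply G→H and equate their H entries.
No row becomes fully distinguished — the join is lossy.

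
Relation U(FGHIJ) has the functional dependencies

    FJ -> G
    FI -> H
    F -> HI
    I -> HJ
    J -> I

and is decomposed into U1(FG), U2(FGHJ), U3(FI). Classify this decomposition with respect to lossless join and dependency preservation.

lossless but not dependency-preserving

Lossless test (chase): Rows 1 and 2 agree on F; apply F→HI and equate their HI entries. Rows 1 and 3 agree on F; apply F→HI and equate their HI entries. Rows 1 and 2 agree on I; apply I→HJ and equate their HJ entries. Rows 1 and 3 agree on I; apply I→HJ and equate their HJ entries. Rows 1 and 3 agree on FJ; apply FJ→G and equate their G entries. Row 1 is now all distinguished symbols — the join is lossless.
Dependency preservation: the restricted closure of {I} across the fragments never reaches {HJ}, so I → HJ cannot be enforced without a join — not preserved.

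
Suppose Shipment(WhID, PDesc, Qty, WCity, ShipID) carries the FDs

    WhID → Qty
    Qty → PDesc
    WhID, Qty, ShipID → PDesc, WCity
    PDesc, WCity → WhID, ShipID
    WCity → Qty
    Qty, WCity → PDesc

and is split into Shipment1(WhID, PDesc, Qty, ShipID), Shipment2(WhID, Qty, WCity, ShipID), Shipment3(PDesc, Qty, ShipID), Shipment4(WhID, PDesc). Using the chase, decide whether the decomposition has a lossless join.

Yes

Chase test. Columns are WhID, PDesc, Qty, WCity, ShipID; row i has aⱼ where attribute j ∈ Shipmenti, else bᵢⱼ.
Initial tableau (one row per fragment):
  row 1: a1 a2 a3 b14 a5
  row 2: a1 b22 a3 a4 a5
  row 3: b31 a2 a3 b34 a5
  row 4: a1 a2 b43 b44 b45
Rows 1 and 4 agree on WhID; apply WhID→Qty and equate their Qty entries.
Rows 1 and 2 agree on Qty; apply Qty→PDesc and equate their PDesc entries.
Rows 1 and 2 agree on WhID, Qty, ShipID; apply WhID, Qty, ShipID→PDesc, WCity and equate their PDesc, WCity entries.
Row 1 is now all distinguished symbols — the join is lossless.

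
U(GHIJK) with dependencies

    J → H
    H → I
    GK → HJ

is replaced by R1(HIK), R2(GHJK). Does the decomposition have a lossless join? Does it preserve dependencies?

Lossless test: (HK)⁺ = {HIK}, which contains all of one fragment — lossless.
Dependency preservation: every FD's attributes lie within a single fragment, so each can be enforced locally — preserved.

lossless and dependency-preserving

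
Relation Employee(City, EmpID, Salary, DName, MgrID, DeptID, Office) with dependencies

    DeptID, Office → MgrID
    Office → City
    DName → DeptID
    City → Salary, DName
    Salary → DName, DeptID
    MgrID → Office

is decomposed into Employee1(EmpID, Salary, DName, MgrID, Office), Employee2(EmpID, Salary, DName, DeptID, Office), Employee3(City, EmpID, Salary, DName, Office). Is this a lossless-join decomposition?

Chase test. Columns are City, EmpID, Salary, DName, MgrID, DeptID, Office; row i has aⱼ where attribute j ∈ Employeei, else bᵢⱼ.
Initial tableau (one row per fragment):
  row 1: b11 a2 a3 a4 a5 b16 a7
  row 2: b21 a2 a3 a4 b25 a6 a7
  row 3: a1 a2 a3 a4 b35 b36 a7
Rows 1 and 2 agree on Office; apply Office→City and equate their City entries.
Rows 1 and 3 agree on Office; apply Office→City and equate their City entries.
Rows 1 and 2 agree on DName; apply DName→DeptID and equate their DeptID entries.
Rows 1 and 3 agree on DName; apply DName→DeptID and equate their DeptID entries.
Rows 1 and 2 agree on DeptID, Office; apply DeptID, Office→MgrID and equate their MgrID entries.
Rows 1 and 3 agree on DeptID, Office; apply DeptID, Office→MgrID and equate their MgrID entries.
Row 1 is now all distinguished symbols — the join is lossless.

Yes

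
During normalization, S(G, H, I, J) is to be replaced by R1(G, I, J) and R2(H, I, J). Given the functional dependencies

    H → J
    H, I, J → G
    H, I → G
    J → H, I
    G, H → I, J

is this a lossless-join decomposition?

Yes

Common attributes: R1 ∩ R2 = {I, J}.
Closure of {I, J}: J → H, I applies, adding H; H, I, J → G applies, adding G. So (I, J)⁺ = {G, H, I, J}.
This closure contains every attribute of R1, so R1 ∩ R2 → R1. The join is lossless.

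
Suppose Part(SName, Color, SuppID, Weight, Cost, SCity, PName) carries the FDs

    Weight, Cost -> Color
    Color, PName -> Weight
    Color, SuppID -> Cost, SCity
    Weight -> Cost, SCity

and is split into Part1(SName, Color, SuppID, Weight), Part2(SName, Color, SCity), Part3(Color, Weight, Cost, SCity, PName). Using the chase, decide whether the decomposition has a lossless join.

Chase test. Columns are SName, Color, SuppID, Weight, Cost, SCity, PName; row i has aⱼ where attribute j ∈ Parti, else bᵢⱼ.
Initial tableau (one row per fragment):
  row 1: a1 a2 a3 a4 b15 b16 b17
  row 2: a1 a2 b23 b24 b25 a6 b27
  row 3: b31 a2 b33 a4 a5 a6 a7
Rows 1 and 3 agree on Weight; apply Weight→Cost, SCity and equate their Cost, SCity entries.
No row becomes fully distinguished — the join is lossy.

No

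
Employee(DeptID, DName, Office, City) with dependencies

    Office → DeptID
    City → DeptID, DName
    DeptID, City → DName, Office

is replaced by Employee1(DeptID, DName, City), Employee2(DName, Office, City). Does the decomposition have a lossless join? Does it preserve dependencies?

Lossless test: (DName, City)⁺ = {DeptID, DName, Office, City}, which contains all of one fragment — lossless.
Dependency preservation: the restricted closure of {Office} across the fragments never reaches {DeptID}, so Office → DeptID cannot be enforced without a join — not preserved.

lossless but not dependency-preserving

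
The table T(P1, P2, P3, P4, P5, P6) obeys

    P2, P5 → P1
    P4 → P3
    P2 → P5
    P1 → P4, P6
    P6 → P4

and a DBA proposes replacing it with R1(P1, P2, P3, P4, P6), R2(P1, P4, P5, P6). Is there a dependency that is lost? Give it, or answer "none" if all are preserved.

P2 → P5

Check P2 → P5: no single fragment contains all of {P2, P5}, and the restricted closure of {P2} across the fragments never reaches {P5}.
P2, P5 → P1 is preserved.
P4 → P3 is preserved.
P1 → P4, P6 is preserved.
P6 → P4 is preserved.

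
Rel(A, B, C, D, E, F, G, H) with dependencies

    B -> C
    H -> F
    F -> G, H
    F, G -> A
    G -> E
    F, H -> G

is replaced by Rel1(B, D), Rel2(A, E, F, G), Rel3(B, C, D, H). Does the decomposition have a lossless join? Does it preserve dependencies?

Lossless test (chase): Rows 1 and 3 agree on B; apply B→C and equate their C entries. No row becomes fully distinguished — the join is lossy.
Dependency preservation: the restricted closure of {H} across the fragments never reaches {F}, so H → F cannot be enforced without a join — not preserved.

lossy and not dependency-preserving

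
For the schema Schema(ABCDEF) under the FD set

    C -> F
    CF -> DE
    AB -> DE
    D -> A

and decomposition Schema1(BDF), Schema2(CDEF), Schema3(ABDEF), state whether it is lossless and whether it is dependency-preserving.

Lossless test (chase): Rows 1 and 2 agree on D; apply D→A and equate their A entries. Rows 1 and 3 agree on D; apply D→A and equate their A entries. Rows 1 and 3 agree on AB; apply AB→DE and equate their DE entries. No row becomes fully distinguished — the join is lossy.
Dependency preservation: every FD's attributes lie within a single fragment, so each can be enforced locally — preserved.

lossy but dependency-preserving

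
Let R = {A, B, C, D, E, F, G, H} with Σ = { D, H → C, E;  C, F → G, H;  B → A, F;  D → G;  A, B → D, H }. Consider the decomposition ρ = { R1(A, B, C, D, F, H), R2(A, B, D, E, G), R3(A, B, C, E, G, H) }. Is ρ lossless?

Yes

Chase test. Columns are A, B, C, D, E, F, G, H; row i has aⱼ where attribute j ∈ Ri, else bᵢⱼ.
Initial tableau (one row per fragment):
  row 1: a1 a2 a3 a4 b15 a6 b17 a8
  row 2: a1 a2 b23 a4 a5 b26 a7 b28
  row 3: a1 a2 a3 b34 a5 b36 a7 a8
Rows 1 and 2 agree on B; apply B→A, F and equate their A, F entries.
Rows 1 and 3 agree on B; apply B→A, F and equate their A, F entries.
Rows 1 and 2 agree on D; apply D→G and equate their G entries.
Rows 1 and 2 agree on A, B; apply A, B→D, H and equate their D, H entries.
Rows 1 and 3 agree on A, B; apply A, B→D, H and equate their D, H entries.
Rows 1 and 2 agree on D, H; apply D, H→C, E and equate their C, E entries.
Row 1 is now all distinguished symbols — the join is lossless.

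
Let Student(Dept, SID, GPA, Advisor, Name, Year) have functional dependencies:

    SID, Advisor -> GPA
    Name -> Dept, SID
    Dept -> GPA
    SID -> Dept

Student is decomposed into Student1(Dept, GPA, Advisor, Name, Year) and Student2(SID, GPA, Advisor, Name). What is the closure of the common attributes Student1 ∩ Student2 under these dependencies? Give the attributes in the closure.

Student1 ∩ Student2 = {GPA, Advisor, Name}.
Name → Dept, SID applies, adding Dept, SID
Closure: {Dept, SID, GPA, Advisor, Name}.

Dept, SID, GPA, Advisor, Name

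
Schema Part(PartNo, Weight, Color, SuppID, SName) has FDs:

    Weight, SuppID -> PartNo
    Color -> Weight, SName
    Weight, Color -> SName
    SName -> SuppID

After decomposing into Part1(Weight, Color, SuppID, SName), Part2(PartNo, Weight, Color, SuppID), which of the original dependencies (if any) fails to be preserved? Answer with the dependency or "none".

none

Weight, SuppID → PartNo lies within Part2.
Color → Weight, SName lies within Part1.
Weight, Color → SName lies within Part1.
SName → SuppID lies within Part1.
Every dependency is enforceable on the fragments, so the decomposition is dependency-preserving.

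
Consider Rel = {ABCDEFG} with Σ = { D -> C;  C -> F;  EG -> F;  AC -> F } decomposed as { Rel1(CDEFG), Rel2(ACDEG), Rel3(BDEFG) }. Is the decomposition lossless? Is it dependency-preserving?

lossy but dependency-preserving

Lossless test (chase): Rows 1 and 3 agree on D; apply D→C and equate their C entries. Rows 1 and 2 agree on C; apply C→F and equate their F entries. No row becomes fully distinguished — the join is lossy.
Dependency preservation: AC → F is not contained in any single fragment, but the restricted closure of its left-hand side across the fragments still reaches the right-hand side; the remaining FDs each lie inside some fragment. All dependencies are preserved.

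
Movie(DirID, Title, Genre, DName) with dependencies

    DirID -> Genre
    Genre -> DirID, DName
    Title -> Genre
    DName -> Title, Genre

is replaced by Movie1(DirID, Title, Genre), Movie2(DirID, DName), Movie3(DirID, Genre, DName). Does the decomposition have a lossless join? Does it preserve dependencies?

Lossless test (chase): Rows 1 and 2 agree on DirID; apply DirID→Genre and equate their Genre entries. Rows 1 and 2 agree on Genre; apply Genre→DirID, DName and equate their DirID, DName entries. Rows 1 and 2 agree on DName; apply DName→Title, Genre and equate their Title, Genre entries. Rows 1 and 3 agree on DName; apply DName→Title, Genre and equate their Title, Genre entries. Row 1 is now all distinguished symbols — the join is lossless.
Dependency preservation: DName → Title, Genre is not contained in any single fragment, but the restricted closure of its left-hand side across the fragments still reaches the right-hand side; the remaining FDs each lie inside some fragment. All dependencies are preserved.

lossless and dependency-preserving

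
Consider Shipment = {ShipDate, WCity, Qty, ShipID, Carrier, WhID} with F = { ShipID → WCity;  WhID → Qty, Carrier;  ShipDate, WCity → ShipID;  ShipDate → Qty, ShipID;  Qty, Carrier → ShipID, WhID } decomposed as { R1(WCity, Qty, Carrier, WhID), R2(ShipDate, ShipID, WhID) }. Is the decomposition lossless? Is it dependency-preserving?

Lossless test: (WhID)⁺ = {WCity, Qty, ShipID, Carrier, WhID}, which contains all of one fragment — lossless.
Dependency preservation: the restricted closure of {ShipID} across the fragments never reaches {WCity}, so ShipID → WCity cannot be enforced without a join — not preserved.

lossless but not dependency-preserving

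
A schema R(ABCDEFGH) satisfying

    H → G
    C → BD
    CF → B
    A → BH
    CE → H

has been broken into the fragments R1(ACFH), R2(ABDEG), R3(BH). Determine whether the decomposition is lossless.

Chase test. Columns are ABCDEFGH; row i has aⱼ where attribute j ∈ Ri, else bᵢⱼ.
Initial tableau (one row per fragment):
  row 1: a1 b12 a3 b14 b15 a6 b17 a8
  row 2: a1 a2 b23 a4 a5 b26 a7 b28
  row 3: b31 a2 b33 b34 b35 b36 b37 a8
Rows 1 and 3 agree on H; apply H→G and equate their G entries.
Rows 1 and 2 agree on A; apply A→BH and equate their BH entries.
Rows 1 and 2 agree on H; apply H→G and equate their G entries.
No row becomes fully distinguished — the join is lossy.

No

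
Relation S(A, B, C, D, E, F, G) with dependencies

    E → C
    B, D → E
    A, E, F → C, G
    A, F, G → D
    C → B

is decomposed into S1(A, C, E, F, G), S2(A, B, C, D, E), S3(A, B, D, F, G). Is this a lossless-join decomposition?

Chase test. Columns are A, B, C, D, E, F, G; row i has aⱼ where attribute j ∈ Si, else bᵢⱼ.
Initial tableau (one row per fragment):
  row 1: a1 b12 a3 b14 a5 a6 a7
  row 2: a1 a2 a3 a4 a5 b26 b27
  row 3: a1 a2 b33 a4 b35 a6 a7
Rows 2 and 3 agree on B, D; apply B, D→E and equate their E entries.
Rows 1 and 3 agree on A, E, F; apply A, E, F→C, G and equate their C, G entries.
Rows 1 and 3 agree on A, F, G; apply A, F, G→D and equate their D entries.
Rows 1 and 2 agree on C; apply C→B and equate their B entries.
Row 1 is now all distinguished symbols — the join is lossless.

Yes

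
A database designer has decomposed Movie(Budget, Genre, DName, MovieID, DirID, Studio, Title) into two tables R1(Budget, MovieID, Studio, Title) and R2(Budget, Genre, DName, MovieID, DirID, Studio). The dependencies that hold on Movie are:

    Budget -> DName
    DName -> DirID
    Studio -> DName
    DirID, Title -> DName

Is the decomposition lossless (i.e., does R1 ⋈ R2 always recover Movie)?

No

Common attributes: R1 ∩ R2 = {Budget, MovieID, Studio}.
Closure of {Budget, MovieID, Studio}: Budget → DName applies, adding DName; DName → DirID applies, adding DirID. So (Budget, MovieID, Studio)⁺ = {Budget, DName, MovieID, DirID, Studio}.
The closure contains neither all of R1 = {Budget, MovieID, Studio, Title} nor all of R2 = {Budget, Genre, DName, MovieID, DirID, Studio}, so the common attributes are not a superkey of either fragment. The join is lossy.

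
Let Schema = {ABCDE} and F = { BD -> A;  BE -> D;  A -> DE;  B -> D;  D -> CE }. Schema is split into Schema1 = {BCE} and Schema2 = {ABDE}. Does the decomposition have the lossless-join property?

Yes

Common attributes: Schema1 ∩ Schema2 = {BE}.
Closure of {BE}: BE → D applies, adding D; D → CE applies, adding C; BD → A applies, adding A. So (BE)⁺ = {ABCDE}.
This closure contains every attribute of Schema1, so Schema1 ∩ Schema2 → Schema1. The join is lossless.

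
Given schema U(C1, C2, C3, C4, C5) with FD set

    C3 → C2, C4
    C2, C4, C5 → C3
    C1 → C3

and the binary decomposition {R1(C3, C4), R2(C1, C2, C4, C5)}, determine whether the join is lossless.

Common attributes: R1 ∩ R2 = {C4}.
No dependency enlarges {C4}, so (C4)⁺ = {C4}.
The closure contains neither all of R1 = {C3, C4} nor all of R2 = {C1, C2, C4, C5}, so the common attributes are not a superkey of either fragment. The join is lossy.

No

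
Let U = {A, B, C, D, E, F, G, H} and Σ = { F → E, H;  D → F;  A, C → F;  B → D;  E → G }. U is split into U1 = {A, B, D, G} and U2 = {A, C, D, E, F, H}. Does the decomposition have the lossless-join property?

Common attributes: U1 ∩ U2 = {A, D}.
Closure of {A, D}: D → F applies, adding F; F → E, H applies, adding E, H; E → G applies, adding G. So (A, D)⁺ = {A, D, E, F, G, H}.
The closure contains neither all of U1 = {A, B, D, G} nor all of U2 = {A, C, D, E, F, H}, so the common attributes are not a superkey of either fragment. The join is lossy.

No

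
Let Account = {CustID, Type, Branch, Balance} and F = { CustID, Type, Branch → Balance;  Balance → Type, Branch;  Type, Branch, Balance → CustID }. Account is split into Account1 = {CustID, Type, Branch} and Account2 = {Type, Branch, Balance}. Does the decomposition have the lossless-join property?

Common attributes: Account1 ∩ Account2 = {Type, Branch}.
No dependency enlarges {Type, Branch}, so (Type, Branch)⁺ = {Type, Branch}.
The closure contains neither all of Account1 = {CustID, Type, Branch} nor all of Account2 = {Type, Branch, Balance}, so the common attributes are not a superkey of either fragment. The join is lossy.

No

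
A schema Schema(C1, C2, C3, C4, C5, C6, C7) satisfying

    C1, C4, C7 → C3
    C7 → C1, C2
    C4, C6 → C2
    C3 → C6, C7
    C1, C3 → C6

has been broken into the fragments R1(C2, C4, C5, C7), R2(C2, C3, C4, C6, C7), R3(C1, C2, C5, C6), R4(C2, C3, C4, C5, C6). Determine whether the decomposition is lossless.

Chase test. Columns are C1, C2, C3, C4, C5, C6, C7; row i has aⱼ where attribute j ∈ Ri, else bᵢⱼ.
Initial tableau (one row per fragment):
  row 1: b11 a2 b13 a4 a5 b16 a7
  row 2: b21 a2 a3 a4 b25 a6 a7
  row 3: a1 a2 b33 b34 a5 a6 b37
  row 4: b41 a2 a3 a4 a5 a6 b47
Rows 1 and 2 agree on C7; apply C7→C1, C2 and equate their C1, C2 entries.
Rows 2 and 4 agree on C3; apply C3→C6, C7 and equate their C6, C7 entries.
Rows 1 and 2 agree on C1, C4, C7; apply C1, C4, C7→C3 and equate their C3 entries.
Rows 1 and 4 agree on C7; apply C7→C1, C2 and equate their C1, C2 entries.
Rows 1 and 2 agree on C3; apply C3→C6, C7 and equate their C6, C7 entries.
No row becomes fully distinguished — the join is lossy.

No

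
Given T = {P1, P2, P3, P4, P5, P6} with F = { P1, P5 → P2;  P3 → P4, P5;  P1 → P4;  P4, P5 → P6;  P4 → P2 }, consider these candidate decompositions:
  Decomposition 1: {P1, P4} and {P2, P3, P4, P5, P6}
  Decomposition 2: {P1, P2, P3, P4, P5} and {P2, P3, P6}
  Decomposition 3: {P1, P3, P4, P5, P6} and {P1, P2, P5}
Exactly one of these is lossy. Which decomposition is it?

Decomposition 1: common = {P4}, closure = {P2, P4} → lossy.
Decomposition 2: common = {P2, P3}, closure = {P2, P3, P4, P5, P6} → lossless.
Decomposition 3: common = {P1, P5}, closure = {P1, P2, P4, P5, P6} → lossless.

Decomposition 1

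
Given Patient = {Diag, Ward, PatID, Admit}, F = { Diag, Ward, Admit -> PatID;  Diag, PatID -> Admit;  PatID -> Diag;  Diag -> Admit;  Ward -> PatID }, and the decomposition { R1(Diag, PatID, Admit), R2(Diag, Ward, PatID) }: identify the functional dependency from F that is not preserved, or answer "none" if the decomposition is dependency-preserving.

Diag, Ward, Admit → PatID: restricted closure across fragments reaches PatID.
Diag, PatID → Admit lies within R1.
PatID → Diag lies within R1.
Diag → Admit lies within R1.
Ward → PatID lies within R2.
Every dependency is enforceable on the fragments, so the decomposition is dependency-preserving.

none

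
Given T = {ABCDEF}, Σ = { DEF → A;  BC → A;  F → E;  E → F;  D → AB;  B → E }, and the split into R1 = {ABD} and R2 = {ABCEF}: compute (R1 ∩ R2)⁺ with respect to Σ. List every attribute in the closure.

R1 ∩ R2 = {AB}.
B → E applies, adding E
E → F applies, adding F
Closure: {ABEF}.

ABEF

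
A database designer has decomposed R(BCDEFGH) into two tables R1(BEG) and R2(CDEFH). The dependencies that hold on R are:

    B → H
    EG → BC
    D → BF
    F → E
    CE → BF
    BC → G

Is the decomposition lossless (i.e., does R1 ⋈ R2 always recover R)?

Common attributes: R1 ∩ R2 = {E}.
No dependency enlarges {E}, so (E)⁺ = {E}.
The closure contains neither all of R1 = {BEG} nor all of R2 = {CDEFH}, so the common attributes are not a superkey of either fragment. The join is lossy.

No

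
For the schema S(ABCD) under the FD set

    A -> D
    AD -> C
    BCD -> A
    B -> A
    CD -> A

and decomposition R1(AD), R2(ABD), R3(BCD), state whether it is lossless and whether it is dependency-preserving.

lossless but not dependency-preserving

Lossless test (chase): Rows 1 and 2 agree on AD; apply AD→C and equate their C entries. Rows 2 and 3 agree on B; apply B→A and equate their A entries. Rows 1 and 3 agree on AD; apply AD→C and equate their C entries. Row 2 is now all distinguished symbols — the join is lossless.
Dependency preservation: the restricted closure of {AD} across the fragments never reaches {C}, so AD → C cannot be enforced without a join — not preserved.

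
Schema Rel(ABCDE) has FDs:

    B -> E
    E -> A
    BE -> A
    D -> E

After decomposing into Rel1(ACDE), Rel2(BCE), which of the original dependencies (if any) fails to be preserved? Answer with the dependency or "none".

none

B → E lies within Rel2.
E → A lies within Rel1.
BE → A: restricted closure across fragments reaches A.
D → E lies within Rel1.
Every dependency is enforceable on the fragments, so the decomposition is dependency-preserving.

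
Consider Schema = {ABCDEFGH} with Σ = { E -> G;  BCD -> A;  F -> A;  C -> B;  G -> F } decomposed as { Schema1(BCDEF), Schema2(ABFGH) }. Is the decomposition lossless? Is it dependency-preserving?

Lossless test: (BF)⁺ = {ABF}, which is a superkey of neither fragment — lossy.
Dependency preservation: the restricted closure of {E} across the fragments never reaches {G}, so E → G cannot be enforced without a join — not preserved.

lossy and not dependency-preserving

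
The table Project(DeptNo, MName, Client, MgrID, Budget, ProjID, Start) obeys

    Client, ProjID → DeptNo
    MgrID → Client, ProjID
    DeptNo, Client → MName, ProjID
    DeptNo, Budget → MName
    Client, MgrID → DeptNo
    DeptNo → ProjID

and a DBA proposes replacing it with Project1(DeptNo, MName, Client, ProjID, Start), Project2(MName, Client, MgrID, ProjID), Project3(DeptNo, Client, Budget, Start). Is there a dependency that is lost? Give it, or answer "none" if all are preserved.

Check DeptNo, Budget → MName: no single fragment contains all of {DeptNo, MName, Budget}, and the restricted closure of {DeptNo, Budget} across the fragments never reaches {MName}.
Client, ProjID → DeptNo is preserved.
MgrID → Client, ProjID is preserved.
DeptNo, Client → MName, ProjID is preserved.
Client, MgrID → DeptNo is preserved.
DeptNo → ProjID is preserved.

DeptNo, Budget → MName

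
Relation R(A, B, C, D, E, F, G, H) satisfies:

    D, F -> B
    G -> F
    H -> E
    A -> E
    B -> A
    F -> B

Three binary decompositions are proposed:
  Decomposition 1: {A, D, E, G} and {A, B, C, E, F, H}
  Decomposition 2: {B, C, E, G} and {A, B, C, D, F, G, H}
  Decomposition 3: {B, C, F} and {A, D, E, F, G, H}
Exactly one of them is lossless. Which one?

Decomposition 2

Decomposition 1: common = {A, E}, closure = {A, E} → lossy.
Decomposition 2: common = {B, C, G}, closure = {A, B, C, E, F, G} → lossless.
Decomposition 3: common = {F}, closure = {A, B, E, F} → lossy.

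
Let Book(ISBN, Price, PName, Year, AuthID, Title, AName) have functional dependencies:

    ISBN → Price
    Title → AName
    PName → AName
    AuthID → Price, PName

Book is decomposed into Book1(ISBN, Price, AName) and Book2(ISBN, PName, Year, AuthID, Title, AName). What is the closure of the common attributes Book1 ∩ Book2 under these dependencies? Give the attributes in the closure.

ISBN, Price, AName

Book1 ∩ Book2 = {ISBN, AName}.
ISBN → Price applies, adding Price
Closure: {ISBN, Price, AName}.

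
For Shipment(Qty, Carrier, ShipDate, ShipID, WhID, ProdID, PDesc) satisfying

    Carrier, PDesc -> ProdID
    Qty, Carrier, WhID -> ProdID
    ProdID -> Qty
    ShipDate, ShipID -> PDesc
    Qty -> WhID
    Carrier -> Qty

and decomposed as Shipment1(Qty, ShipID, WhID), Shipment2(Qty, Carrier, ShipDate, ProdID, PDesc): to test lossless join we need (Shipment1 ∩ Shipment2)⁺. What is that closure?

Qty, WhID

Shipment1 ∩ Shipment2 = {Qty}.
Qty → WhID applies, adding WhID
Closure: {Qty, WhID}.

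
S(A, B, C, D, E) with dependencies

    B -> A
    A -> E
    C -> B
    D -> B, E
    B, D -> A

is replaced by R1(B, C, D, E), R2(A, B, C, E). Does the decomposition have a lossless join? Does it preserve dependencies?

lossless and dependency-preserving

Lossless test: (B, C, E)⁺ = {A, B, C, E}, which contains all of one fragment — lossless.
Dependency preservation: B, D → A is not contained in any single fragment, but the restricted closure of its left-hand side across the fragments still reaches the right-hand side; the remaining FDs each lie inside some fragment. All dependencies are preserved.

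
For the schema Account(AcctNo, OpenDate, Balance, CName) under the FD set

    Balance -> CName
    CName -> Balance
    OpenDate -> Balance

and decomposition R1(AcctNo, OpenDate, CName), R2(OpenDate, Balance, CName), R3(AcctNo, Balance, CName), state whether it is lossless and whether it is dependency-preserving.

Lossless test (chase): Rows 1 and 2 agree on CName; apply CName→Balance and equate their Balance entries. Row 1 is now all distinguished symbols — the join is lossless.
Dependency preservation: every FD's attributes lie within a single fragment, so each can be enforced locally — preserved.

lossless and dependency-preserving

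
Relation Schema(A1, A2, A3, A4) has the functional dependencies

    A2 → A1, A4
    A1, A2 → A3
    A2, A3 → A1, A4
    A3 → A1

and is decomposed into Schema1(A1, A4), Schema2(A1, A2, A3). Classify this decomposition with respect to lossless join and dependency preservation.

lossy and not dependency-preserving

Lossless test: (A1)⁺ = {A1}, which is a superkey of neither fragment — lossy.
Dependency preservation: the restricted closure of {A2} across the fragments never reaches {A1, A4}, so A2 → A1, A4 cannot be enforced without a join — not preserved.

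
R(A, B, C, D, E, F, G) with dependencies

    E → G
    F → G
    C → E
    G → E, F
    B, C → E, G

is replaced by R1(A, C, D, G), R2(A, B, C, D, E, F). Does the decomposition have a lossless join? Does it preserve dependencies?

lossless but not dependency-preserving

Lossless test: (A, C, D)⁺ = {A, C, D, E, F, G}, which contains all of one fragment — lossless.
Dependency preservation: the restricted closure of {E} across the fragments never reaches {G}, so E → G cannot be enforced without a join — not preserved.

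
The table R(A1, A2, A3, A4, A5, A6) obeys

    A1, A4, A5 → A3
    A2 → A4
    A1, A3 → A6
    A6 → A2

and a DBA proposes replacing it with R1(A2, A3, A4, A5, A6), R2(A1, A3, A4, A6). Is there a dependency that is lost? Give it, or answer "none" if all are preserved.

A1, A4, A5 → A3

Check A1, A4, A5 → A3: no single fragment contains all of {A1, A3, A4, A5}, and the restricted closure of {A1, A4, A5} across the fragments never reaches {A3}.
A2 → A4 is preserved.
A1, A3 → A6 is preserved.
A6 → A2 is preserved.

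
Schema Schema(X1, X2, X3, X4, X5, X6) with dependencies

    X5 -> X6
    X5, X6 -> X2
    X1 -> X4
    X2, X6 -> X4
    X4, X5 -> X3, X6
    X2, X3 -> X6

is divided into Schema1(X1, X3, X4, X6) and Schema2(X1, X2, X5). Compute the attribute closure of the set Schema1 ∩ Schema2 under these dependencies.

X1, X4

Schema1 ∩ Schema2 = {X1}.
X1 → X4 applies, adding X4
Closure: {X1, X4}.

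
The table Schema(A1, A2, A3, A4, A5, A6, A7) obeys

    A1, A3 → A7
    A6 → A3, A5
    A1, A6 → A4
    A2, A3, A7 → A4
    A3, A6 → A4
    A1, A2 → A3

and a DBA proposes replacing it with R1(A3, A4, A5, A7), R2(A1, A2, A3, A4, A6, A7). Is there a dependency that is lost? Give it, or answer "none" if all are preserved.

Check A6 → A3, A5: no single fragment contains all of {A3, A5, A6}, and the restricted closure of {A6} across the fragments never reaches {A3, A5}.
A1, A3 → A7 is preserved.
A1, A6 → A4 is preserved.
A2, A3, A7 → A4 is preserved.
A3, A6 → A4 is preserved.
A1, A2 → A3 is preserved.

A6 → A3, A5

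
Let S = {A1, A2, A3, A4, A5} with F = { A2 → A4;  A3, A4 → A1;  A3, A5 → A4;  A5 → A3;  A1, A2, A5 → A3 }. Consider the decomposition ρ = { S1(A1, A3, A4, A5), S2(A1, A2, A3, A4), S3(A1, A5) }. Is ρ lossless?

Chase test. Columns are A1, A2, A3, A4, A5; row i has aⱼ where attribute j ∈ Si, else bᵢⱼ.
Initial tableau (one row per fragment):
  row 1: a1 b12 a3 a4 a5
  row 2: a1 a2 a3 a4 b25
  row 3: a1 b32 b33 b34 a5
Rows 1 and 3 agree on A5; apply A5→A3 and equate their A3 entries.
Rows 1 and 3 agree on A3, A5; apply A3, A5→A4 and equate their A4 entries.
No row becomes fully distinguished — the join is lossy.

No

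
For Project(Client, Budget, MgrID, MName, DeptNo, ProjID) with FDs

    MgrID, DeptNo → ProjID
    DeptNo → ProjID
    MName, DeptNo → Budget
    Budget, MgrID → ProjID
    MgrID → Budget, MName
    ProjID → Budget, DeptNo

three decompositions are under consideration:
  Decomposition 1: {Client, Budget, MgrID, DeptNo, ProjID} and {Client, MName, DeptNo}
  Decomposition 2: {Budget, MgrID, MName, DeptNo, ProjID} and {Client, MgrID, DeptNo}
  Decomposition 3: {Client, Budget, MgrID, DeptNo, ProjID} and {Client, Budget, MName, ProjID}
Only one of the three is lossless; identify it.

Decomposition 2

Decomposition 1: common = {Client, DeptNo}, closure = {Client, Budget, DeptNo, ProjID} → lossy.
Decomposition 2: common = {MgrID, DeptNo}, closure = {Budget, MgrID, MName, DeptNo, ProjID} → lossless.
Decomposition 3: common = {Client, Budget, ProjID}, closure = {Client, Budget, DeptNo, ProjID} → lossy.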